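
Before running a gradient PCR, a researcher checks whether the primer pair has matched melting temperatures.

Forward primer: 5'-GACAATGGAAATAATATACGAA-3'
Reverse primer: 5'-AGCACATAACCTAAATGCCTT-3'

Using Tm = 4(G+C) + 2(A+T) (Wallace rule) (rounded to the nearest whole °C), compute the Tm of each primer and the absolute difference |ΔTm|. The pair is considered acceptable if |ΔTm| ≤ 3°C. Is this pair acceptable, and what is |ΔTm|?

Forward: A=12 T=4 G=4 C=2 → Tm = 2·16 + 4·6 = 56°C.
Reverse: A=8 T=5 G=2 C=6 → Tm = 2·13 + 4·8 = 58°C.
|ΔTm| = |56 − 58| = 2°C, ≤ 3°C.

|ΔTm| = 2°C; the pair is acceptable.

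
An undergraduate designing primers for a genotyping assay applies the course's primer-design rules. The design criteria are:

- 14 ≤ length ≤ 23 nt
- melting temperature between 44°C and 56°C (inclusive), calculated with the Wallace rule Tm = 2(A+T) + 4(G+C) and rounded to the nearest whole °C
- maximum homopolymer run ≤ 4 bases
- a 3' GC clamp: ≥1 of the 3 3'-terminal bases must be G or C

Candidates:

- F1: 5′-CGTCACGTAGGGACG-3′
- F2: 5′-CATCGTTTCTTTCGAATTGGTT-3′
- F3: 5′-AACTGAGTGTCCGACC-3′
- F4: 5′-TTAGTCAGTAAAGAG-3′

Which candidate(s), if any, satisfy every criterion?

F1 (15 nt, A=3 T=2 G=6 C=4): length 15 ✓; Tm = 2·5 + 4·10 = 50°C ✓; longest run = 3 ✓; 3' end ACG has 2 G/C ✓ — passes.
F2 (22 nt, A=3 T=11 G=4 C=4): length 22 ✓; Tm = 2·14 + 4·8 = 60°C, outside 44–56°C ✗; longest run = 3 ✓; 3' end GTT has 1 G/C ✓ — fails.
F3 (16 nt, A=4 T=3 G=4 C=5): length 16 ✓; Tm = 2·7 + 4·9 = 50°C ✓; longest run = 2 ✓; 3' end ACC has 2 G/C ✓ — passes.
F4 (15 nt, A=6 T=4 G=4 C=1): length 15 ✓; Tm = 2·10 + 4·5 = 40°C, outside 44–56°C ✗; longest run = 3 ✓; 3' end GAG has 2 G/C ✓ — fails.

F1 and F3.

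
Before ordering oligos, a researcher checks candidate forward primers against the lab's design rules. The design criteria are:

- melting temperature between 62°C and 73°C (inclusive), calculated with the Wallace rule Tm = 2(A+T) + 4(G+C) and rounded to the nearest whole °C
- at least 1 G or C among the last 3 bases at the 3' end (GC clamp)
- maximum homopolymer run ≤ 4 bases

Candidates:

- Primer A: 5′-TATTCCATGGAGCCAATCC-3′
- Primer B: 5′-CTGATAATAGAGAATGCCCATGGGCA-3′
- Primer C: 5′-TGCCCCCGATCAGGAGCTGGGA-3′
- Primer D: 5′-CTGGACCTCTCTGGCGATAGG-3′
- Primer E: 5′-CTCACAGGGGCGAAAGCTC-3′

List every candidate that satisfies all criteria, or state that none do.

Primer D and Primer E.

Primer A (19 nt, A=5 T=5 G=3 C=6): Tm = 2·10 + 4·9 = 56°C, outside 62–73°C ✗; 3' end TCC has 2 G/C ✓; longest run = 2 ✓ — fails.
Primer B (26 nt, A=9 T=5 G=7 C=5): Tm = 2·14 + 4·12 = 76°C, outside 62–73°C ✗; 3' end GCA has 2 G/C ✓; longest run = 3 ✓ — fails.
Primer C (22 nt, A=4 T=3 G=8 C=7): Tm = 2·7 + 4·15 = 74°C, outside 62–73°C ✗; 3' end GGA has 2 G/C ✓; longest run = 5, exceeds 4 ✗ — fails.
Primer D (21 nt, A=3 T=5 G=7 C=6): Tm = 2·8 + 4·13 = 68°C ✓; 3' end AGG has 2 G/C ✓; longest run = 2 ✓ — passes.
Primer E (19 nt, A=5 T=2 G=6 C=6): Tm = 2·7 + 4·12 = 62°C ✓; 3' end CTC has 2 G/C ✓; longest run = 4 ✓ — passes.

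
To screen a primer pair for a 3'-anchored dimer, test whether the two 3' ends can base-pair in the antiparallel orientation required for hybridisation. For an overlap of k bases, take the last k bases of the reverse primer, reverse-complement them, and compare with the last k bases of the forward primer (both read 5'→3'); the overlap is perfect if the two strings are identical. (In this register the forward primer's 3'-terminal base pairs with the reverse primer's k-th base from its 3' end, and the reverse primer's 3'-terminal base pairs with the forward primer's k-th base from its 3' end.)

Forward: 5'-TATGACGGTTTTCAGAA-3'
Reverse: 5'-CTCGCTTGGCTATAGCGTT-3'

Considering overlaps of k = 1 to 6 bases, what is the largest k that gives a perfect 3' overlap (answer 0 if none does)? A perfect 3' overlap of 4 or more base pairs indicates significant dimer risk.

Last 6 bases (5'→3') — forward …TCAGAA, reverse …AGCGTT.
Reverse complement of the reverse primer's last 6 bases: AACGCT; its first k bases are the reverse complement of the reverse primer's last k bases, so a perfect k-base overlap needs the forward primer's last k bases to equal them.
Comparing (forward last k vs required): k=1: A vs A ✓; k=2: AA vs AA ✓; k=3: GAA vs AAC ✗; k=4: AGAA vs AACG ✗; k=5: CAGAA vs AACGC ✗; k=6: TCAGAA vs AACGCT ✗.
Perfect overlaps at k = 1, 2; the largest is 2.

Longest perfect overlap: 2 complementary base pairs; below the dimer-risk threshold (threshold 4).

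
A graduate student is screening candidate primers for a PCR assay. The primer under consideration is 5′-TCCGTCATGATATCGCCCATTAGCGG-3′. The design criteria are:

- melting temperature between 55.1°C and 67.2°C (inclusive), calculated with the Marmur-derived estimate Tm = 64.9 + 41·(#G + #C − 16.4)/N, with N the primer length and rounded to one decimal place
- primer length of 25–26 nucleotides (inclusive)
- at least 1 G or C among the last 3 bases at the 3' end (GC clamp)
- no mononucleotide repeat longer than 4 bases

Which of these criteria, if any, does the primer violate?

Meets all criteria.

Base counts: A=5, T=7, G=6, C=8 (length 26).
Tm: Tm = 64.9 + 41·(14 − 16.4)/26 = 61.1°C ✓
length: length 26 ✓
GC clamp: 3' end CGG has 3 G/C ✓
homopolymer run: longest run = 3 ✓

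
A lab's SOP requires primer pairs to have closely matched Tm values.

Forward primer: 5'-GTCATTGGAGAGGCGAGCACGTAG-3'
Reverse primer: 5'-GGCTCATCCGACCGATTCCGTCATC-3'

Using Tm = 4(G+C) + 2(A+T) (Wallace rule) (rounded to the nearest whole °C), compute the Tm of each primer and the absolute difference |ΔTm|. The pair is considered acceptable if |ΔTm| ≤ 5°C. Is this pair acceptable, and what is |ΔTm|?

|ΔTm| = 4°C; the pair is acceptable.

Forward: A=6 T=4 G=10 C=4 → Tm = 2·10 + 4·14 = 76°C.
Reverse: A=4 T=6 G=5 C=10 → Tm = 2·10 + 4·15 = 80°C.
|ΔTm| = |76 − 80| = 4°C, ≤ 5°C.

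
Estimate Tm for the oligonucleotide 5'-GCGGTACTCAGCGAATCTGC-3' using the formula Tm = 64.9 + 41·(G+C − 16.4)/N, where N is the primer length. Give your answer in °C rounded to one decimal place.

55.9°C

Base counts: A=4, T=4, G=6, C=6; G+C = 12, N = 20.
Tm = 64.9 + 41·(12 − 16.4)/20 = 64.9 + -180.40/20 = 55.9°C.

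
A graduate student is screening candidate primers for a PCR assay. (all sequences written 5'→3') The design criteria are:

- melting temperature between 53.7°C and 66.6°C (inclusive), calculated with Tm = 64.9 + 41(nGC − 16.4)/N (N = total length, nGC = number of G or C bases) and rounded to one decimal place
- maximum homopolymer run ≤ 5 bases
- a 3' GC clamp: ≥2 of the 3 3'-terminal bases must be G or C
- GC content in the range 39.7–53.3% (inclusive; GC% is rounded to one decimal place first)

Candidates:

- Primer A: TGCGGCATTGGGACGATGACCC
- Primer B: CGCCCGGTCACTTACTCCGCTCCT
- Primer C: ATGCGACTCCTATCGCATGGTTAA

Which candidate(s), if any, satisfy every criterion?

Primer A (22 nt, A=4 T=4 G=8 C=6): Tm = 64.9 + 41·(14 − 16.4)/22 = 60.4°C ✓; longest run = 3 ✓; 3' end CCC has 3 G/C ✓; GC 14/22 = 63.6%, outside 39.7–53.3% ✗ — fails.
Primer B (24 nt, A=2 T=6 G=4 C=12): Tm = 64.9 + 41·(16 − 16.4)/24 = 64.2°C ✓; longest run = 3 ✓; 3' end CCT has 2 G/C ✓; GC 16/24 = 66.7%, outside 39.7–53.3% ✗ — fails.
Primer C (24 nt, A=6 T=7 G=5 C=6): Tm = 64.9 + 41·(11 − 16.4)/24 = 55.7°C ✓; longest run = 2 ✓; 3' end TAA has 0 G/C, need ≥2 ✗; GC 11/24 = 45.8% ✓ — fails.

None of the candidates satisfy all criteria.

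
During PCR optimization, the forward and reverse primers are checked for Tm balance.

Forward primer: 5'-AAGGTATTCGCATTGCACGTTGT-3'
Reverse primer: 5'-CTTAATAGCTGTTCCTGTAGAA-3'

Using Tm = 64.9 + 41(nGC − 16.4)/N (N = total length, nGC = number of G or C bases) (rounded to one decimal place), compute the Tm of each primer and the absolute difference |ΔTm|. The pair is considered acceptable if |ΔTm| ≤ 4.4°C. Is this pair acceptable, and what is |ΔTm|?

Forward: G+C = 10, N = 23 → Tm = 64.9 + 41·(10 − 16.4)/23 = 53.5°C.
Reverse: G+C = 8, N = 22 → Tm = 64.9 + 41·(8 − 16.4)/22 = 49.2°C.
|ΔTm| = |53.5 − 49.2| = 4.3°C, ≤ 4.4°C.

|ΔTm| = 4.3°C; the pair is acceptable.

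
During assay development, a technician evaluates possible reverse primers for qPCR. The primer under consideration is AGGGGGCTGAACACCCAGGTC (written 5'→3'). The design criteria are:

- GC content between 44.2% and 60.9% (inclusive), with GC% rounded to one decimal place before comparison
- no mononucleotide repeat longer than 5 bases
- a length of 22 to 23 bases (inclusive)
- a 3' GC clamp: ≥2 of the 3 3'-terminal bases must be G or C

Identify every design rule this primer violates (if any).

Base counts: A=5, T=2, G=8, C=6 (length 21).
GC content: GC 14/21 = 66.7%, outside 44.2–60.9% ✗
homopolymer run: longest run = 5 ✓
length: length 21, outside 22–23 ✗
GC clamp: 3' end GTC has 2 G/C ✓

Fails: GC content, length.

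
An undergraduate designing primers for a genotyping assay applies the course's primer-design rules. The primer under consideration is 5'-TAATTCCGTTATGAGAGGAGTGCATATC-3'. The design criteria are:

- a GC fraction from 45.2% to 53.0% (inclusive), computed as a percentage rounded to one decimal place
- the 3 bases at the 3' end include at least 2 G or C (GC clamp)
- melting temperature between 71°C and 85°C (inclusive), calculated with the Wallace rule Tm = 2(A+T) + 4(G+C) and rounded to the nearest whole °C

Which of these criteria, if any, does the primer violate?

Fails: GC content, GC clamp.

Base counts: A=8, T=9, G=7, C=4 (length 28).
GC content: GC 11/28 = 39.3%, outside 45.2–53.0% ✗
GC clamp: 3' end ATC has 1 G/C, need ≥2 ✗
Tm: Tm = 2·17 + 4·11 = 78°C ✓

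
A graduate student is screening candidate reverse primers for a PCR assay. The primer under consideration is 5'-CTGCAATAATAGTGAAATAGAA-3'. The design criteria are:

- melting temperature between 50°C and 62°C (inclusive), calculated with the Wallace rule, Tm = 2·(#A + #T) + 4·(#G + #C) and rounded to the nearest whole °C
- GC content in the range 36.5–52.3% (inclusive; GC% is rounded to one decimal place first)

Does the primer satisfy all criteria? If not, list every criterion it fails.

Base counts: A=11, T=5, G=4, C=2 (length 22).
Tm: Tm = 2·16 + 4·6 = 56°C ✓
GC content: GC 6/22 = 27.3%, outside 36.5–52.3% ✗

Fails: GC content.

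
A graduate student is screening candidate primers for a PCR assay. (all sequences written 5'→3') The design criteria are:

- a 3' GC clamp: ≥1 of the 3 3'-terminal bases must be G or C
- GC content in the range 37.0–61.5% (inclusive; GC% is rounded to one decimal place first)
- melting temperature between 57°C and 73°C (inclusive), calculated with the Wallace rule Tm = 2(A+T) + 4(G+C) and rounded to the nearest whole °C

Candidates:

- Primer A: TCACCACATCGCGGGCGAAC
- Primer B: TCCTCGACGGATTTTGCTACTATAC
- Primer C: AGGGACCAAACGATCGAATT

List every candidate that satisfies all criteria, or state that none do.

Primer B only.

Primer A (20 nt, A=5 T=2 G=5 C=8): 3' end AAC has 1 G/C ✓; GC 13/20 = 65.0%, outside 37.0–61.5% ✗; Tm = 2·7 + 4·13 = 66°C ✓ — fails.
Primer B (25 nt, A=5 T=9 G=4 C=7): 3' end TAC has 1 G/C ✓; GC 11/25 = 44.0% ✓; Tm = 2·14 + 4·11 = 72°C ✓ — passes.
Primer C (20 nt, A=8 T=3 G=5 C=4): 3' end ATT has 0 G/C, need ≥1 ✗; GC 9/20 = 45.0% ✓; Tm = 2·11 + 4·9 = 58°C ✓ — fails.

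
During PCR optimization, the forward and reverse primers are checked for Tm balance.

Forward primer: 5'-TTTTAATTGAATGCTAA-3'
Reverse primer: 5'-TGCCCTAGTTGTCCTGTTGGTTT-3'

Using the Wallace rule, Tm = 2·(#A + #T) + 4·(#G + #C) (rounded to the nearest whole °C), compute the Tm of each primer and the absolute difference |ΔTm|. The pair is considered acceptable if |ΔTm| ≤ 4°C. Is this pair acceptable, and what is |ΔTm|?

|ΔTm| = 28°C; the pair is not acceptable.

Forward: A=6 T=8 G=2 C=1 → Tm = 2·14 + 4·3 = 40°C.
Reverse: A=1 T=11 G=6 C=5 → Tm = 2·12 + 4·11 = 68°C.
|ΔTm| = |40 − 68| = 28°C, > 4°C.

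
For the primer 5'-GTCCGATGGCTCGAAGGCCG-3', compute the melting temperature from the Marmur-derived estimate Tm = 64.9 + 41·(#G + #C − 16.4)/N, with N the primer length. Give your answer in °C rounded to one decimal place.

Base counts: A=3, T=3, G=8, C=6; G+C = 14, N = 20.
Tm = 64.9 + 41·(14 − 16.4)/20 = 64.9 + -98.40/20 = 60.0°C.

60.0°C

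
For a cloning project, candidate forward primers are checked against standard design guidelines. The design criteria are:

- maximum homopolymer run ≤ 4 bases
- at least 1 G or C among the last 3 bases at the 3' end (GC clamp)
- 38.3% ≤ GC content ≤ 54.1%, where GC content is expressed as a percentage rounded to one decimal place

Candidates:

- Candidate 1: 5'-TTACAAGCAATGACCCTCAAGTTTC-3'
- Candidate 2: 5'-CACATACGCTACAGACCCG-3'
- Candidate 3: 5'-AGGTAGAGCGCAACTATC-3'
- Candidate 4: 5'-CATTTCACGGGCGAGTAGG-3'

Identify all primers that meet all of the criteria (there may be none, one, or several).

Candidate 1 and Candidate 3.

Candidate 1 (25 nt, A=8 T=7 G=3 C=7): longest run = 3 ✓; 3' end TTC has 1 G/C ✓; GC 10/25 = 40.0% ✓ — passes.
Candidate 2 (19 nt, A=6 T=2 G=3 C=8): longest run = 3 ✓; 3' end CCG has 3 G/C ✓; GC 11/19 = 57.9%, outside 38.3–54.1% ✗ — fails.
Candidate 3 (18 nt, A=6 T=3 G=5 C=4): longest run = 2 ✓; 3' end ATC has 1 G/C ✓; GC 9/18 = 50.0% ✓ — passes.
Candidate 4 (19 nt, A=4 T=4 G=7 C=4): longest run = 3 ✓; 3' end AGG has 2 G/C ✓; GC 11/19 = 57.9%, outside 38.3–54.1% ✗ — fails.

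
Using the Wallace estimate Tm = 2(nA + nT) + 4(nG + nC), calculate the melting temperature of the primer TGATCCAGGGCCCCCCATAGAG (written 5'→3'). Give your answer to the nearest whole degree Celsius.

Base counts: A=5, T=3, G=6, C=8 (length 22).
Tm = 2·(5+3) + 4·(6+8) = 2·8 + 4·14 = 16 + 56 = 72°C.

72°C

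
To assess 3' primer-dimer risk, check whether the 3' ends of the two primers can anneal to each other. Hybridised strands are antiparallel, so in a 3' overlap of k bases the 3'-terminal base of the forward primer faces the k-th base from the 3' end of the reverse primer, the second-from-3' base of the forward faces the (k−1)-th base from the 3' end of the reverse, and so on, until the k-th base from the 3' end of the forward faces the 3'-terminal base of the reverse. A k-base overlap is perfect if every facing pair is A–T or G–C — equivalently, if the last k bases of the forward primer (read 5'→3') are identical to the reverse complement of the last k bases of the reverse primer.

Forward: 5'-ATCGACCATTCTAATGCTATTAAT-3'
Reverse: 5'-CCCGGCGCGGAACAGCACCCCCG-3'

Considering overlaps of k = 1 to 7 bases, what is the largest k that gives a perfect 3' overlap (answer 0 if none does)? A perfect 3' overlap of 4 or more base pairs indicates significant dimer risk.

Last 7 bases (5'→3') — forward …TATTAAT, reverse …ACCCCCG.
Reverse complement of the reverse primer's last 7 bases: CGGGGGT; its first k bases are the reverse complement of the reverse primer's last k bases, so a perfect k-base overlap needs the forward primer's last k bases to equal them.
Comparing (forward last k vs required): k=1: T vs C ✗; k=2: AT vs CG ✗; k=3: AAT vs CGG ✗; k=4: TAAT vs CGGG ✗; k=5: TTAAT vs CGGGG ✗; k=6: ATTAAT vs CGGGGG ✗; k=7: TATTAAT vs CGGGGGT ✗.
No overlap length from 1 to 7 is perfect, so the longest perfect 3' overlap is 0.

Longest perfect overlap: 0 complementary base pairs; below the dimer-risk threshold (threshold 4).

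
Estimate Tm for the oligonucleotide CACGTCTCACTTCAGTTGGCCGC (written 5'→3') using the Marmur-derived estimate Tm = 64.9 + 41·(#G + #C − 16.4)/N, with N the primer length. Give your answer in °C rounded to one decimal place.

Base counts: A=3, T=6, G=5, C=9; G+C = 14, N = 23.
Tm = 64.9 + 41·(14 − 16.4)/23 = 64.9 + -98.40/23 = 60.6°C.

60.6°C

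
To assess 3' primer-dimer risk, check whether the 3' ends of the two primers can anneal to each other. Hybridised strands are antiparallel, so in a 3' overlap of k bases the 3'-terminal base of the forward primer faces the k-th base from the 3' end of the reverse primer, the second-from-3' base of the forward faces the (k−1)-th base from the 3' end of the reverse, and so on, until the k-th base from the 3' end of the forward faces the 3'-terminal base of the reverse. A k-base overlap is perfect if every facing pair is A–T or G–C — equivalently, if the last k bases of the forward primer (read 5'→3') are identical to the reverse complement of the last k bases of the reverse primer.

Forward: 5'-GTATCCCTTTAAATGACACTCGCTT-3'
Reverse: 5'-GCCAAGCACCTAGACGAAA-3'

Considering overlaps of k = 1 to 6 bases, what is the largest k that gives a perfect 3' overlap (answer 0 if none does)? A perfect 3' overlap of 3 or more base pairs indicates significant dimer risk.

Longest perfect overlap: 2 complementary base pairs; below the dimer-risk threshold (threshold 3).

Last 6 bases (5'→3') — forward …TCGCTT, reverse …ACGAAA.
Reverse complement of the reverse primer's last 6 bases: TTTCGT; its first k bases are the reverse complement of the reverse primer's last k bases, so a perfect k-base overlap needs the forward primer's last k bases to equal them.
Comparing (forward last k vs required): k=1: T vs T ✓; k=2: TT vs TT ✓; k=3: CTT vs TTT ✗; k=4: GCTT vs TTTC ✗; k=5: CGCTT vs TTTCG ✗; k=6: TCGCTT vs TTTCGT ✗.
Perfect overlaps at k = 1, 2; the largest is 2.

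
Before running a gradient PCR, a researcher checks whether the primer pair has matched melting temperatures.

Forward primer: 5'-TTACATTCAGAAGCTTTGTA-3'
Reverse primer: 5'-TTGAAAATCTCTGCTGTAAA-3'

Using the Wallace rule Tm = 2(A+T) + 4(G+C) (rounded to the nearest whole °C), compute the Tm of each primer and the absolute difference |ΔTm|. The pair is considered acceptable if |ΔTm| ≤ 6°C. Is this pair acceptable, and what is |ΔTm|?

Forward: A=6 T=8 G=3 C=3 → Tm = 2·14 + 4·6 = 52°C.
Reverse: A=7 T=7 G=3 C=3 → Tm = 2·14 + 4·6 = 52°C.
|ΔTm| = |52 − 52| = 0°C, ≤ 6°C.

|ΔTm| = 0°C; the pair is acceptable.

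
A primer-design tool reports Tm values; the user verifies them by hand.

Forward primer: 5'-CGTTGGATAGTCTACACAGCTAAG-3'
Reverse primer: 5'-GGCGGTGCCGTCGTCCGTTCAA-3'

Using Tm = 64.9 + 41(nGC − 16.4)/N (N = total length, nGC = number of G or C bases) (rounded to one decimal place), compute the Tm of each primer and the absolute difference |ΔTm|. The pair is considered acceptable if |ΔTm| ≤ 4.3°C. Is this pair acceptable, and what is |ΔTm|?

|ΔTm| = 6.6°C; the pair is not acceptable.

Forward: G+C = 11, N = 24 → Tm = 64.9 + 41·(11 − 16.4)/24 = 55.7°C.
Reverse: G+C = 15, N = 22 → Tm = 64.9 + 41·(15 − 16.4)/22 = 62.3°C.
|ΔTm| = |55.7 − 62.3| = 6.6°C, > 4.3°C.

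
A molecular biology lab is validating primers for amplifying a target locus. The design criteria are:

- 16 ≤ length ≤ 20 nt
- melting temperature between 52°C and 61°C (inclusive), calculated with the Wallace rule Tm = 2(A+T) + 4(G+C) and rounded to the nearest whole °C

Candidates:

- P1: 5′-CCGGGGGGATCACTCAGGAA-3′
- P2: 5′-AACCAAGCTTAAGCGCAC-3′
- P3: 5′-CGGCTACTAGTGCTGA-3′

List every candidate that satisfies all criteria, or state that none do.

P2 only.

P1 (20 nt, A=5 T=2 G=8 C=5): length 20 ✓; Tm = 2·7 + 4·13 = 66°C, outside 52–61°C ✗ — fails.
P2 (18 nt, A=7 T=2 G=3 C=6): length 18 ✓; Tm = 2·9 + 4·9 = 54°C ✓ — passes.
P3 (16 nt, A=3 T=4 G=5 C=4): length 16 ✓; Tm = 2·7 + 4·9 = 50°C, outside 52–61°C ✗ — fails.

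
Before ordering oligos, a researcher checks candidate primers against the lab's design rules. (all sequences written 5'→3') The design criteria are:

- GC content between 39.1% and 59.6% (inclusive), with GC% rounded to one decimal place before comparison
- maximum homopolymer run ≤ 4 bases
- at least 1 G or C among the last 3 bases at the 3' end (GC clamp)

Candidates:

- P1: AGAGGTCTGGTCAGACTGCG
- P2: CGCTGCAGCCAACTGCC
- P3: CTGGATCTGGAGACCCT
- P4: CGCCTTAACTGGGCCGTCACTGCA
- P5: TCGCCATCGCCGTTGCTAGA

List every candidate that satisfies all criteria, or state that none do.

P1 (20 nt, A=4 T=4 G=8 C=4): GC 12/20 = 60.0%, outside 39.1–59.6% ✗; longest run = 2 ✓; 3' end GCG has 3 G/C ✓ — fails.
P2 (17 nt, A=3 T=2 G=4 C=8): GC 12/17 = 70.6%, outside 39.1–59.6% ✗; longest run = 2 ✓; 3' end GCC has 3 G/C ✓ — fails.
P3 (17 nt, A=3 T=4 G=5 C=5): GC 10/17 = 58.8% ✓; longest run = 3 ✓; 3' end CCT has 2 G/C ✓ — passes.
P4 (24 nt, A=4 T=5 G=6 C=9): GC 15/24 = 62.5%, outside 39.1–59.6% ✗; longest run = 3 ✓; 3' end GCA has 2 G/C ✓ — fails.
P5 (20 nt, A=3 T=5 G=5 C=7): GC 12/20 = 60.0%, outside 39.1–59.6% ✗; longest run = 2 ✓; 3' end AGA has 1 G/C ✓ — fails.

P3 only.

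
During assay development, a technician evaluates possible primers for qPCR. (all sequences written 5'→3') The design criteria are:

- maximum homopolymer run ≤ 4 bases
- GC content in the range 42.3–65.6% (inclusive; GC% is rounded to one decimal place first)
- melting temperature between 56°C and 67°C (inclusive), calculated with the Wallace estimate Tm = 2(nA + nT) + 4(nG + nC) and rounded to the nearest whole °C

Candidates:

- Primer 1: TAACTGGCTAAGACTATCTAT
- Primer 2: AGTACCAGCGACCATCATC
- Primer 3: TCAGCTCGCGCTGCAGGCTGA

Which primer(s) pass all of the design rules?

Primer 2 only.

Primer 1 (21 nt, A=7 T=7 G=3 C=4): longest run = 2 ✓; GC 7/21 = 33.3%, outside 42.3–65.6% ✗; Tm = 2·14 + 4·7 = 56°C ✓ — fails.
Primer 2 (19 nt, A=6 T=3 G=3 C=7): longest run = 2 ✓; GC 10/19 = 52.6% ✓; Tm = 2·9 + 4·10 = 58°C ✓ — passes.
Primer 3 (21 nt, A=3 T=4 G=7 C=7): longest run = 2 ✓; GC 14/21 = 66.7%, outside 42.3–65.6% ✗; Tm = 2·7 + 4·14 = 70°C, outside 56–67°C ✗ — fails.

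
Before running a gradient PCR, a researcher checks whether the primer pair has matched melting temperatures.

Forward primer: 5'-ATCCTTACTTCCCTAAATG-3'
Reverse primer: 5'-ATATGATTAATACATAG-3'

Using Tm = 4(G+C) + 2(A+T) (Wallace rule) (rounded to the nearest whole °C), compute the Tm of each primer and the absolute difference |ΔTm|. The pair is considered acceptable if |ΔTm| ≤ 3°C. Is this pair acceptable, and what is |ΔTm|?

Forward: A=5 T=7 G=1 C=6 → Tm = 2·12 + 4·7 = 52°C.
Reverse: A=8 T=6 G=2 C=1 → Tm = 2·14 + 4·3 = 40°C.
|ΔTm| = |52 − 40| = 12°C, > 3°C.

|ΔTm| = 12°C; the pair is not acceptable.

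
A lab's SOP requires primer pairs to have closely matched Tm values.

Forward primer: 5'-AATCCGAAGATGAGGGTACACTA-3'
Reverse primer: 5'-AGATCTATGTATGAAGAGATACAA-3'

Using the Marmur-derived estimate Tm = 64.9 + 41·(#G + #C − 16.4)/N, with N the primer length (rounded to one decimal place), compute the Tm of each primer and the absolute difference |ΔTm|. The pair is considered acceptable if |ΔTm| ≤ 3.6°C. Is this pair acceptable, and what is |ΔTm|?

|ΔTm| = 4.7°C; the pair is not acceptable.

Forward: G+C = 10, N = 23 → Tm = 64.9 + 41·(10 − 16.4)/23 = 53.5°C.
Reverse: G+C = 7, N = 24 → Tm = 64.9 + 41·(7 − 16.4)/24 = 48.8°C.
|ΔTm| = |53.5 − 48.8| = 4.7°C, > 3.6°C.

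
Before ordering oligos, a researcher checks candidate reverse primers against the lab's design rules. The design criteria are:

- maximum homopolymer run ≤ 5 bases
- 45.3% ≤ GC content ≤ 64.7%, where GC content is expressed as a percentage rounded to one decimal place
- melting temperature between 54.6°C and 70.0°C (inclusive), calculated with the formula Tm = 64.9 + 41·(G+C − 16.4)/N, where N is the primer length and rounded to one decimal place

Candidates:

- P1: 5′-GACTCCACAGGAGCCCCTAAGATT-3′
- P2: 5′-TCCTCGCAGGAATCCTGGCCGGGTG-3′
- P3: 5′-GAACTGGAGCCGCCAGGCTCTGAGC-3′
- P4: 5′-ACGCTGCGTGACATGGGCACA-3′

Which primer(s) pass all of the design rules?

P1 and P4.

P1 (24 nt, A=7 T=4 G=5 C=8): longest run = 4 ✓; GC 13/24 = 54.2% ✓; Tm = 64.9 + 41·(13 − 16.4)/24 = 59.1°C ✓ — passes.
P2 (25 nt, A=3 T=5 G=9 C=8): longest run = 3 ✓; GC 17/25 = 68.0%, outside 45.3–64.7% ✗; Tm = 64.9 + 41·(17 − 16.4)/25 = 65.9°C ✓ — fails.
P3 (25 nt, A=5 T=3 G=9 C=8): longest run = 2 ✓; GC 17/25 = 68.0%, outside 45.3–64.7% ✗; Tm = 64.9 + 41·(17 − 16.4)/25 = 65.9°C ✓ — fails.
P4 (21 nt, A=5 T=3 G=7 C=6): longest run = 3 ✓; GC 13/21 = 61.9% ✓; Tm = 64.9 + 41·(13 − 16.4)/21 = 58.3°C ✓ — passes.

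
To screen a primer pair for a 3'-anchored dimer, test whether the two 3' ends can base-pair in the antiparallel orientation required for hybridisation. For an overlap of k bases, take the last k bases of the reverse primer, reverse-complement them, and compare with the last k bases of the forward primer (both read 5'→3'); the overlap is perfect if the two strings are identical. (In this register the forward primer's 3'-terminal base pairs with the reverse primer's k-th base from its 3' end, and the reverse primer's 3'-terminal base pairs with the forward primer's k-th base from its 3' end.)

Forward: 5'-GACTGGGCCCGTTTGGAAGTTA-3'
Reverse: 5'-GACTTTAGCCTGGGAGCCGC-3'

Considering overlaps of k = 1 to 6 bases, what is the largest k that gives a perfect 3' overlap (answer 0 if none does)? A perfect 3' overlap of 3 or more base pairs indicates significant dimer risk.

Last 6 bases (5'→3') — forward …AAGTTA, reverse …AGCCGC.
Reverse complement of the reverse primer's last 6 bases: GCGGCT; its first k bases are the reverse complement of the reverse primer's last k bases, so a perfect k-base overlap needs the forward primer's last k bases to equal them.
Comparing (forward last k vs required): k=1: A vs G ✗; k=2: TA vs GC ✗; k=3: TTA vs GCG ✗; k=4: GTTA vs GCGG ✗; k=5: AGTTA vs GCGGC ✗; k=6: AAGTTA vs GCGGCT ✗.
No overlap length from 1 to 6 is perfect, so the longest perfect 3' overlap is 0.

Longest perfect overlap: 0 complementary base pairs; below the dimer-risk threshold (threshold 3).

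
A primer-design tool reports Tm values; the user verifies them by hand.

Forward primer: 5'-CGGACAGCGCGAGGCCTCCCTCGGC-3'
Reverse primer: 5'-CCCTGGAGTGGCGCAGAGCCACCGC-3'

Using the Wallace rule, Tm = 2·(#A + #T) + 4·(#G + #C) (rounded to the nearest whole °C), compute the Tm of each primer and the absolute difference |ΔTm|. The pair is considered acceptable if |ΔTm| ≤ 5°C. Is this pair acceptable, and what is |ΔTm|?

|ΔTm| = 2°C; the pair is acceptable.

Forward: A=3 T=2 G=9 C=11 → Tm = 2·5 + 4·20 = 90°C.
Reverse: A=4 T=2 G=9 C=10 → Tm = 2·6 + 4·19 = 88°C.
|ΔTm| = |90 − 88| = 2°C, ≤ 5°C.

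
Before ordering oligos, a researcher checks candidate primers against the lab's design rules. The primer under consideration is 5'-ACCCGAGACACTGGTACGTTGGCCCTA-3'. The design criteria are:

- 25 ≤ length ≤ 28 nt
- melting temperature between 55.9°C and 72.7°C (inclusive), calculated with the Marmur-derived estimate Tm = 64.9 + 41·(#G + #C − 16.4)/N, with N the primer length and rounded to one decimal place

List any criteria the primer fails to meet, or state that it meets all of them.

Base counts: A=6, T=5, G=7, C=9 (length 27).
length: length 27 ✓
Tm: Tm = 64.9 + 41·(16 − 16.4)/27 = 64.3°C ✓

Meets all criteria.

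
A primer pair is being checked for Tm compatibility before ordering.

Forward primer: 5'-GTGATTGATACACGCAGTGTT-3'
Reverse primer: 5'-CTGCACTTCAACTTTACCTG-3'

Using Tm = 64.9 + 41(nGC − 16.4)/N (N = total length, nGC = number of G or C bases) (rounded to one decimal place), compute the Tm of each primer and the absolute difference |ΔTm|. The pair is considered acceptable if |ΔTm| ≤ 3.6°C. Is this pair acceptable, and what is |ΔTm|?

Forward: G+C = 9, N = 21 → Tm = 64.9 + 41·(9 − 16.4)/21 = 50.5°C.
Reverse: G+C = 9, N = 20 → Tm = 64.9 + 41·(9 − 16.4)/20 = 49.7°C.
|ΔTm| = |50.5 − 49.7| = 0.8°C, ≤ 3.6°C.

|ΔTm| = 0.8°C; the pair is acceptable.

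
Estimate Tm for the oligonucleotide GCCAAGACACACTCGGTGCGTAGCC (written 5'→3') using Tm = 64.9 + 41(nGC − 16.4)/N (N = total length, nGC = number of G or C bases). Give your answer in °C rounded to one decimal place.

Base counts: A=6, T=3, G=7, C=9; G+C = 16, N = 25.
Tm = 64.9 + 41·(16 − 16.4)/25 = 64.9 + -16.40/25 = 64.2°C.

64.2°C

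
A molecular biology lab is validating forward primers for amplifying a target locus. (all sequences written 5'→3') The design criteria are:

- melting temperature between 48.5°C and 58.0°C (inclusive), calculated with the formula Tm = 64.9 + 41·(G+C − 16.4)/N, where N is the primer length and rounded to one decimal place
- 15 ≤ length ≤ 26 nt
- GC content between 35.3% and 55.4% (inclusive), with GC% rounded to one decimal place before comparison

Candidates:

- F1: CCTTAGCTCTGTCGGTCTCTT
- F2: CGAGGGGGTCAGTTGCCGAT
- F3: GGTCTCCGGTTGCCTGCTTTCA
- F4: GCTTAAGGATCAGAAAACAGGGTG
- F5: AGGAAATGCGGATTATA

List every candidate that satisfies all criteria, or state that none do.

F1 and F4.

F1 (21 nt, A=1 T=9 G=4 C=7): Tm = 64.9 + 41·(11 − 16.4)/21 = 54.4°C ✓; length 21 ✓; GC 11/21 = 52.4% ✓ — passes.
F2 (20 nt, A=3 T=4 G=9 C=4): Tm = 64.9 + 41·(13 − 16.4)/20 = 57.9°C ✓; length 20 ✓; GC 13/20 = 65.0%, outside 35.3–55.4% ✗ — fails.
F3 (22 nt, A=1 T=8 G=6 C=7): Tm = 64.9 + 41·(13 − 16.4)/22 = 58.6°C, outside 48.5–58.0°C ✗; length 22 ✓; GC 13/22 = 59.1%, outside 35.3–55.4% ✗ — fails.
F4 (24 nt, A=9 T=4 G=8 C=3): Tm = 64.9 + 41·(11 − 16.4)/24 = 55.7°C ✓; length 24 ✓; GC 11/24 = 45.8% ✓ — passes.
F5 (17 nt, A=7 T=4 G=5 C=1): Tm = 64.9 + 41·(6 − 16.4)/17 = 39.8°C, outside 48.5–58.0°C ✗; length 17 ✓; GC 6/17 = 35.3% ✓ — fails.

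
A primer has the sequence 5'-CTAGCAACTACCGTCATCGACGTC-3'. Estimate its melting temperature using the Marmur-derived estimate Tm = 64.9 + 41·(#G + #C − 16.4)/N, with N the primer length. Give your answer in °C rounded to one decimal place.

Base counts: A=6, T=5, G=4, C=9; G+C = 13, N = 24.
Tm = 64.9 + 41·(13 − 16.4)/24 = 64.9 + -139.40/24 = 59.1°C.

59.1°C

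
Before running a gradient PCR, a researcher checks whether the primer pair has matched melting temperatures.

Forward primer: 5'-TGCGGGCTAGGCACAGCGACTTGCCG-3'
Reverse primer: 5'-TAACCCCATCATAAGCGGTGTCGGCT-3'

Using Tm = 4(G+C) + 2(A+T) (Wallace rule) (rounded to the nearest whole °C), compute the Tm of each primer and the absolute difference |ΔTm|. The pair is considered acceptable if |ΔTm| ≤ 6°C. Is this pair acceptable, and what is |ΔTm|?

|ΔTm| = 8°C; the pair is not acceptable.

Forward: A=4 T=4 G=10 C=8 → Tm = 2·8 + 4·18 = 88°C.
Reverse: A=6 T=6 G=6 C=8 → Tm = 2·12 + 4·14 = 80°C.
|ΔTm| = |88 − 80| = 8°C, > 6°C.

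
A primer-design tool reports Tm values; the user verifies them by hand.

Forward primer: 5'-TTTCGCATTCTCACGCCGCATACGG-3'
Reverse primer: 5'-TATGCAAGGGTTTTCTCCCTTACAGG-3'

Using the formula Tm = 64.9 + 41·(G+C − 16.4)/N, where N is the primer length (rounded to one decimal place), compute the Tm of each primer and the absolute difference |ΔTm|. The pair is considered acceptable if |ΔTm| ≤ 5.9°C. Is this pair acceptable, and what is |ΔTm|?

|ΔTm| = 3.0°C; the pair is acceptable.

Forward: G+C = 14, N = 25 → Tm = 64.9 + 41·(14 − 16.4)/25 = 61.0°C.
Reverse: G+C = 12, N = 26 → Tm = 64.9 + 41·(12 − 16.4)/26 = 58.0°C.
|ΔTm| = |61.0 − 58.0| = 3.0°C, ≤ 5.9°C.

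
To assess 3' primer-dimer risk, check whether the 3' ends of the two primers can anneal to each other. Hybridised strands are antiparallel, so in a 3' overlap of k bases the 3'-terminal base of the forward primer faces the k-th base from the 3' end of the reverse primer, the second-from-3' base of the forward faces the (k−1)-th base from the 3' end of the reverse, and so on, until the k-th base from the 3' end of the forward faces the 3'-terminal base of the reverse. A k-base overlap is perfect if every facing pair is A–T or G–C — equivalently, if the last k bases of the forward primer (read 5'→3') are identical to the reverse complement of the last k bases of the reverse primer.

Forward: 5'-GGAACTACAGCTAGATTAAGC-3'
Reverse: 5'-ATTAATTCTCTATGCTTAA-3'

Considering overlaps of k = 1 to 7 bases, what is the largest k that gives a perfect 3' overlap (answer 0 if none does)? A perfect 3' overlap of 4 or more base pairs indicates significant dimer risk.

Last 7 bases (5'→3') — forward …ATTAAGC, reverse …TGCTTAA.
Reverse complement of the reverse primer's last 7 bases: TTAAGCA; its first k bases are the reverse complement of the reverse primer's last k bases, so a perfect k-base overlap needs the forward primer's last k bases to equal them.
Comparing (forward last k vs required): k=1: C vs T ✗; k=2: GC vs TT ✗; k=3: AGC vs TTA ✗; k=4: AAGC vs TTAA ✗; k=5: TAAGC vs TTAAG ✗; k=6: TTAAGC vs TTAAGC ✓; k=7: ATTAAGC vs TTAAGCA ✗.
Only k = 6 is perfect, so the longest perfect 3' overlap is 6.

Longest perfect overlap: 6 complementary base pairs; significant dimer risk (threshold 4).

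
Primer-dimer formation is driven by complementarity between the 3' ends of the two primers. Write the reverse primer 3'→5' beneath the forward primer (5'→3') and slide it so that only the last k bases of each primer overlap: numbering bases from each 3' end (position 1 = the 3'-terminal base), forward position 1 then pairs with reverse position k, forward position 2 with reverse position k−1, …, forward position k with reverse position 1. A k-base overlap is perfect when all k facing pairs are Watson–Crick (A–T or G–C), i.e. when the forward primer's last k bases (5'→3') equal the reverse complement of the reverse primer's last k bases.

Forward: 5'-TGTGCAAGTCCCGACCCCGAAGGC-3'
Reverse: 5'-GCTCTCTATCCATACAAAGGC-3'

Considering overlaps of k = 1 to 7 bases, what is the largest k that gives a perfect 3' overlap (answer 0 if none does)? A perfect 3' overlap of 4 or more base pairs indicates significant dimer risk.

Last 7 bases (5'→3') — forward …CGAAGGC, reverse …CAAAGGC.
Reverse complement of the reverse primer's last 7 bases: GCCTTTG; its first k bases are the reverse complement of the reverse primer's last k bases, so a perfect k-base overlap needs the forward primer's last k bases to equal them.
Comparing (forward last k vs required): k=1: C vs G ✗; k=2: GC vs GC ✓; k=3: GGC vs GCC ✗; k=4: AGGC vs GCCT ✗; k=5: AAGGC vs GCCTT ✗; k=6: GAAGGC vs GCCTTT ✗; k=7: CGAAGGC vs GCCTTTG ✗.
Only k = 2 is perfect, so the longest perfect 3' overlap is 2.

Longest perfect overlap: 2 complementary base pairs; below the dimer-risk threshold (threshold 4).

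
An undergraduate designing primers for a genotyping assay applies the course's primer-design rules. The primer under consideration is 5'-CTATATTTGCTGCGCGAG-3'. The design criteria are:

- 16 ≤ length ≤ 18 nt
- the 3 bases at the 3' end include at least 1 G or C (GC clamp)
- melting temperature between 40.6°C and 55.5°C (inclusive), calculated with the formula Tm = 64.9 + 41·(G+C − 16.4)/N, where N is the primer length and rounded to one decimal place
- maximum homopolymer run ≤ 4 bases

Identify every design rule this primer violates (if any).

Base counts: A=3, T=6, G=5, C=4 (length 18).
length: length 18 ✓
GC clamp: 3' end GAG has 2 G/C ✓
Tm: Tm = 64.9 + 41·(9 − 16.4)/18 = 48.0°C ✓
homopolymer run: longest run = 3 ✓

Meets all criteria.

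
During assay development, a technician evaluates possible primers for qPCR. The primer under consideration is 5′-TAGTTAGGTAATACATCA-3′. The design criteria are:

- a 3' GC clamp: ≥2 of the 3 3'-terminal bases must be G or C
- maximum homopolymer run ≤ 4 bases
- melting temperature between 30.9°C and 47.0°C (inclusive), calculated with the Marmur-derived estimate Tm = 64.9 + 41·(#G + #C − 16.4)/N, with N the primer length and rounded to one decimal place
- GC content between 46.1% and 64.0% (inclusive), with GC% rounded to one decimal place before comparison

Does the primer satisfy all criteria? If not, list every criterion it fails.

Fails: GC clamp, GC content.

Base counts: A=7, T=6, G=3, C=2 (length 18).
GC clamp: 3' end TCA has 1 G/C, need ≥2 ✗
homopolymer run: longest run = 2 ✓
Tm: Tm = 64.9 + 41·(5 − 16.4)/18 = 38.9°C ✓
GC content: GC 5/18 = 27.8%, outside 46.1–64.0% ✗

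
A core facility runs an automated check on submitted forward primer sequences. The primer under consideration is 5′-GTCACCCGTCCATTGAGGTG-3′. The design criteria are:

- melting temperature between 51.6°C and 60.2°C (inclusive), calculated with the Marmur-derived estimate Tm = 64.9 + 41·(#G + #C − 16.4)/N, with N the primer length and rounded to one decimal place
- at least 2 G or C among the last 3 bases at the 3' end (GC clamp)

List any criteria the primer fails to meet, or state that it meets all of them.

Base counts: A=3, T=5, G=6, C=6 (length 20).
Tm: Tm = 64.9 + 41·(12 − 16.4)/20 = 55.9°C ✓
GC clamp: 3' end GTG has 2 G/C ✓

Meets all criteria.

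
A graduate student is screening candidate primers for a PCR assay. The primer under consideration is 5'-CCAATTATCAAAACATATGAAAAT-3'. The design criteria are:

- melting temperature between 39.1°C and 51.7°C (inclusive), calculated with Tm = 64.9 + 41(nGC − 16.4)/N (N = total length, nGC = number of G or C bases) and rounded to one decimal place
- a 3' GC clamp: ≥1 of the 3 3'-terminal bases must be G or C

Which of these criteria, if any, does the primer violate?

Fails: GC clamp.

Base counts: A=13, T=6, G=1, C=4 (length 24).
Tm: Tm = 64.9 + 41·(5 − 16.4)/24 = 45.4°C ✓
GC clamp: 3' end AAT has 0 G/C, need ≥1 ✗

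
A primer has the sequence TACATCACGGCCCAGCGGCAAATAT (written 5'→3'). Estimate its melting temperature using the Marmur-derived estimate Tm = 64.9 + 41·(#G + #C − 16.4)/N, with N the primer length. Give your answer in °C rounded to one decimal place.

59.3°C

Base counts: A=8, T=4, G=5, C=8; G+C = 13, N = 25.
Tm = 64.9 + 41·(13 − 16.4)/25 = 64.9 + -139.40/25 = 59.3°C.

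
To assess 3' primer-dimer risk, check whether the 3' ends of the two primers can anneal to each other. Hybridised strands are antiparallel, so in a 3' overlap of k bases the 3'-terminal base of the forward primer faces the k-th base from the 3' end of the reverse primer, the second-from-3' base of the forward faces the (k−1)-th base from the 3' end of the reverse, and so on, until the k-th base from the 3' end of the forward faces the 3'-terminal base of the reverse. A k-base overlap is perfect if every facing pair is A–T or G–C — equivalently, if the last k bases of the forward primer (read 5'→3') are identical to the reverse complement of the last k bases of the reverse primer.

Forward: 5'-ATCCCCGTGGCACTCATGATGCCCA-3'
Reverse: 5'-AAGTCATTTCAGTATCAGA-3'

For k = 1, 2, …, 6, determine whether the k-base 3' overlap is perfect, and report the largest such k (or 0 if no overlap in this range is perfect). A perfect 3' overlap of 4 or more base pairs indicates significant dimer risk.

Longest perfect overlap: 0 complementary base pairs; below the dimer-risk threshold (threshold 4).

Last 6 bases (5'→3') — forward …TGCCCA, reverse …ATCAGA.
Reverse complement of the reverse primer's last 6 bases: TCTGAT; its first k bases are the reverse complement of the reverse primer's last k bases, so a perfect k-base overlap needs the forward primer's last k bases to equal them.
Comparing (forward last k vs required): k=1: A vs T ✗; k=2: CA vs TC ✗; k=3: CCA vs TCT ✗; k=4: CCCA vs TCTG ✗; k=5: GCCCA vs TCTGA ✗; k=6: TGCCCA vs TCTGAT ✗.
No overlap length from 1 to 6 is perfect, so the longest perfect 3' overlap is 0.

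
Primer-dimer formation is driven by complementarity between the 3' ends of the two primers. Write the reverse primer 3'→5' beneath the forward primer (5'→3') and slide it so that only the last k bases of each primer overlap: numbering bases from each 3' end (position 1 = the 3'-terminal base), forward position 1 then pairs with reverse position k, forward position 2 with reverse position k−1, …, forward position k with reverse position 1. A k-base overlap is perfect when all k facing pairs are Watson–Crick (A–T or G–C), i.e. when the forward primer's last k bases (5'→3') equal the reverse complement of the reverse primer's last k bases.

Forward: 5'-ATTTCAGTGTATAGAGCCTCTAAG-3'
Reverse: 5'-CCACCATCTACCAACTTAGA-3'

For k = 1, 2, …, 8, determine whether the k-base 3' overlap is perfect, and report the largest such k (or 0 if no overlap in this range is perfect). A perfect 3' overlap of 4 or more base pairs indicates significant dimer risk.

Longest perfect overlap: 6 complementary base pairs; significant dimer risk (threshold 4).

Last 8 bases (5'→3') — forward …CCTCTAAG, reverse …AACTTAGA.
Reverse complement of the reverse primer's last 8 bases: TCTAAGTT; its first k bases are the reverse complement of the reverse primer's last k bases, so a perfect k-base overlap needs the forward primer's last k bases to equal them.
Comparing (forward last k vs required): k=1: G vs T ✗; k=2: AG vs TC ✗; k=3: AAG vs TCT ✗; k=4: TAAG vs TCTA ✗; k=5: CTAAG vs TCTAA ✗; k=6: TCTAAG vs TCTAAG ✓; k=7: CTCTAAG vs TCTAAGT ✗; k=8: CCTCTAAG vs TCTAAGTT ✗.
Only k = 6 is perfect, so the longest perfect 3' overlap is 6.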